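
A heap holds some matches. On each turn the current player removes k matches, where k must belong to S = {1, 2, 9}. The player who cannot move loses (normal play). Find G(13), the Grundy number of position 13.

0

n :  0  1  2  3  4  5  6  7  8  9 10 11 12 13
G :  0  1  2  0  1  2  0  1  2  3  0  1  2  0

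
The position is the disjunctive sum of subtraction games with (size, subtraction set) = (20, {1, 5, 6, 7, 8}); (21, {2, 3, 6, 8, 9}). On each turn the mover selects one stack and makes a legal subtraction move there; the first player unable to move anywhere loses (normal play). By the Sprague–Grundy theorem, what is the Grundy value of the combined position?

Stack A, S = {1, 5, 6, 7, 8}:
n :  0  1  2  3  4  5  6  7  8  9 10 11 12 13 14 15 16 17 18 19 20
G :  0  1  0  1  0  1  2  3  2  3  2  3  4  0  1  0  1  0  1  2  3
G_A(20) = 3.
Stack B, S = {2, 3, 6, 8, 9}:
n :  0  1  2  3  4  5  6  7  8  9 10 11 12 13 14 15 16 17 18 19 20 21
G :  0  0  1  1  2  0  3  1  2  2  3  3  0  4  1  5  0  0  1  1  2  2
G_B(21) = 2.
Combined Grundy value = 3 ⊕ 2 = 1.

1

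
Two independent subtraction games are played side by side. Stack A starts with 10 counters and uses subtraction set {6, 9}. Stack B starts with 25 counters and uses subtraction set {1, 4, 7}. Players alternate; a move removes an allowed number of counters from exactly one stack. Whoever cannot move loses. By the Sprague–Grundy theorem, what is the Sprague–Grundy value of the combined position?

0

Stack A, S = {6, 9}:
n :  0  1  2  3  4  5  6  7  8  9 10
G :  0  0  0  0  0  0  1  1  1  1  1
G_A(10) = 1.
Stack B, S = {1, 4, 7}:
G(0) = 0
G(1) = mex{0} = 1
G(2) = mex{1} = 0
G(3) = mex{0} = 1
G(4) = mex{1,0} = 2
G(5) = mex{2,1} = 0
G(6) = mex{0,0} = 1
G(7) = mex{1,1,0} = 2
G(8) = mex{2,2,1} = 0
G(9) = mex{0,0,0} = 1
G(10) = mex{1,1,1} = 0
G(11) = mex{0,2,2} = 1
G(12) = mex{1,0,0} = 2
G(13) = mex{2,1,1} = 0
G(14) = mex{0,0,2} = 1
G(15) = mex{1,1,0} = 2
G(16) = mex{2,2,1} = 0
G(17) = mex{0,0,0} = 1
G(18) = mex{1,1,1} = 0
G(19) = mex{0,2,2} = 1
G(20) = mex{1,0,0} = 2
G(21) = mex{2,1,1} = 0
G(22) = mex{0,0,2} = 1
G(23) = mex{1,1,0} = 2
G(24) = mex{2,2,1} = 0
G(25) = mex{0,0,0} = 1
G_B(25) = 1.
Combined Grundy value = 1 ⊕ 1 = 0.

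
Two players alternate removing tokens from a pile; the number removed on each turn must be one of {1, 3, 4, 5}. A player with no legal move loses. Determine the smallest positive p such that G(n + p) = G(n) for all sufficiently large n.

8

n :  0  1  2  3  4  5  6  7  8  9 10 11 12 13 14 15 16 17
G :  0  1  0  1  2  3  2  3  0  1  0  1  2  3  2  3  0  1
G(n+8) = G(n) holds for n = 0,…,4 (a full window of length max(S) = 5), so the sequence is purely periodic with period 8.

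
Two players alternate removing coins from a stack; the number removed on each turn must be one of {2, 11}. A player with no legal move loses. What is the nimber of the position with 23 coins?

n :  0  1  2  3  4  5  6  7  8  9 10 11 12 13 14 15 16 17 18 19 20 21 22 23
G :  0  0  1  1  0  0  1  1  0  0  1  1  2  0  0  1  1  0  0  1  1  0  0  1

1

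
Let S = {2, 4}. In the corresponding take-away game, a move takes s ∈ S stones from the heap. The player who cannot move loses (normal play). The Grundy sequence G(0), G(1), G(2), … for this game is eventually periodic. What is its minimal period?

6

n :  0  1  2  3  4  5  6  7  8  9 10 11 12 13 14
G :  0  0  1  1  2  2  0  0  1  1  2  2  0  0  1
G(n+6) = G(n) holds for n = 0,…,3 (a full window of length max(S) = 4), so the sequence is purely periodic with period 6.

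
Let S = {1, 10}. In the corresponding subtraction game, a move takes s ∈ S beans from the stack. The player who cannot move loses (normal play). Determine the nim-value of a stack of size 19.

G(0) = 0
G(1) = mex{0} = 1
G(2) = mex{1} = 0
G(3) = mex{0} = 1
G(4) = mex{1} = 0
G(5) = mex{0} = 1
G(6) = mex{1} = 0
G(7) = mex{0} = 1
G(8) = mex{1} = 0
G(9) = mex{0} = 1
G(10) = mex{1,0} = 2
G(11) = mex{2,1} = 0
G(12) = mex{0,0} = 1
G(13) = mex{1,1} = 0
G(14) = mex{0,0} = 1
G(15) = mex{1,1} = 0
G(16) = mex{0,0} = 1
G(17) = mex{1,1} = 0
G(18) = mex{0,0} = 1
G(19) = mex{1,1} = 0

0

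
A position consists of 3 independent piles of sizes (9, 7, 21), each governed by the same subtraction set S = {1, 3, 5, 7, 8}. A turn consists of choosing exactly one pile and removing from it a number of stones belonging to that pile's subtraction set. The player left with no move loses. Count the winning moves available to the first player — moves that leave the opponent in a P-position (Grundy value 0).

2

All piles use S = {1, 3, 5, 7, 8}:
G(0) = 0
G(1) = mex{0} = 1
G(2) = mex{1} = 0
G(3) = mex{0,0} = 1
G(4) = mex{1,1} = 0
G(5) = mex{0,0,0} = 1
G(6) = mex{1,1,1} = 0
G(7) = mex{0,0,0,0} = 1
G(8) = mex{1,1,1,1,0} = 2
G(9) = mex{2,0,0,0,1} = 3
G(10) = mex{3,1,1,1,0} = 2
G(11) = mex{2,2,0,0,1} = 3
G(12) = mex{3,3,1,1,0} = 2
G(13) = mex{2,2,2,0,1} = 3
G(14) = mex{3,3,3,1,0} = 2
G(15) = mex{2,2,2,2,1} = 0
G(16) = mex{0,3,3,3,2} = 1
G(17) = mex{1,2,2,2,3} = 0
G(18) = mex{0,0,3,3,2} = 1
G(19) = mex{1,1,2,2,3} = 0
G(20) = mex{0,0,0,3,2} = 1
G(21) = mex{1,1,1,2,3} = 0
Pile A: G(9) = 3.
Pile B: G(7) = 1.
Pile C: G(21) = 0.
Combined Grundy value = 3 ⊕ 1 ⊕ 0 = 2.
A winning move leaves total XOR = 0, i.e. changes one component's Grundy value g to g ⊕ X where X is the current total.
Pile A: need g' = 3⊕2 = 1. Options: 9−1→G=2, 9−3→G=0, 9−5→G=0, 9−7→G=0, 9−8→G=1. Hits: 1.
Pile B: need g' = 1⊕2 = 3. Options: 7−1→G=0, 7−3→G=0, 7−5→G=0, 7−7→G=0. Hits: 0.
Pile C: need g' = 0⊕2 = 2. Options: 21−1→G=1, 21−3→G=1, 21−5→G=1, 21−7→G=2, 21−8→G=3. Hits: 1.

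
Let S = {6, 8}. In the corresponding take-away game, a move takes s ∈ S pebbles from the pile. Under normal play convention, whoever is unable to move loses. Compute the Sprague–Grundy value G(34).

1

G(0) = 0
G(1) = mex{} = 0
G(2) = mex{} = 0
G(3) = mex{} = 0
G(4) = mex{} = 0
G(5) = mex{} = 0
G(6) = mex{0} = 1
G(7) = mex{0} = 1
G(8) = mex{0,0} = 1
G(9) = mex{0,0} = 1
G(10) = mex{0,0} = 1
G(11) = mex{0,0} = 1
G(12) = mex{1,0} = 2
G(13) = mex{1,0} = 2
G(14) = mex{1,1} = 0
G(15) = mex{1,1} = 0
G(16) = mex{1,1} = 0
G(17) = mex{1,1} = 0
G(18) = mex{2,1} = 0
G(19) = mex{2,1} = 0
G(20) = mex{0,2} = 1
G(21) = mex{0,2} = 1
G(22) = mex{0,0} = 1
G(23) = mex{0,0} = 1
G(24) = mex{0,0} = 1
G(25) = mex{0,0} = 1
G(26) = mex{1,0} = 2
G(27) = mex{1,0} = 2
G(28) = mex{1,1} = 0
G(29) = mex{1,1} = 0
G(30) = mex{1,1} = 0
G(31) = mex{1,1} = 0
G(32) = mex{2,1} = 0
G(33) = mex{2,1} = 0
G(34) = mex{0,2} = 1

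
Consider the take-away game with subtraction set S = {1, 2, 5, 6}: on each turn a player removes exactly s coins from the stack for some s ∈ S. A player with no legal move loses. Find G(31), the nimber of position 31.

0

n :  0  1  2  3  4  5  6  7  8  9 10 11 12 13 14 15 16 17 18 19 20 21 22 23 24 25 26 27 28 29 30 31
G :  0  1  2  0  1  2  3  0  1  2  0  1  2  3  0  1  2  0  1  2  3  0  1  2  0  1  2  3  0  1  2  0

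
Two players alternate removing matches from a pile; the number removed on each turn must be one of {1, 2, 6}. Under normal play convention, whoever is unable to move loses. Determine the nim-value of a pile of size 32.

1

n :  0  1  2  3  4  5  6  7  8  9 10 11 12 13 14 15 16 17 18 19 20 21 22 23 24 25 26 27 28 29 30 31 32
G :  0  1  2  0  1  2  3  0  1  2  0  1  2  3  0  1  2  0  1  2  3  0  1  2  0  1  2  3  0  1  2  0  1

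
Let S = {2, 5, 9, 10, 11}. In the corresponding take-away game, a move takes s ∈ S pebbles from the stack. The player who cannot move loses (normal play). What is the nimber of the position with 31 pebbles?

G(0) = 0
G(1) = mex{} = 0
G(2) = mex{0} = 1
G(3) = mex{0} = 1
G(4) = mex{1} = 0
G(5) = mex{1,0} = 2
G(6) = mex{0,0} = 1
G(7) = mex{2,1} = 0
G(8) = mex{1,1} = 0
G(9) = mex{0,0,0} = 1
G(10) = mex{0,2,0,0} = 1
G(11) = mex{1,1,1,0,0} = 2
G(12) = mex{1,0,1,1,0} = 2
G(13) = mex{2,0,0,1,1} = 3
G(14) = mex{2,1,2,0,1} = 3
G(15) = mex{3,1,1,2,0} = 4
G(16) = mex{3,2,0,1,2} = 4
G(17) = mex{4,2,0,0,1} = 3
G(18) = mex{4,3,1,0,0} = 2
G(19) = mex{3,3,1,1,0} = 2
G(20) = mex{2,4,2,1,1} = 0
G(21) = mex{2,4,2,2,1} = 0
G(22) = mex{0,3,3,2,2} = 1
G(23) = mex{0,2,3,3,2} = 1
G(24) = mex{1,2,4,3,3} = 0
G(25) = mex{1,0,4,4,3} = 2
G(26) = mex{0,0,3,4,4} = 1
G(27) = mex{2,1,2,3,4} = 0
G(28) = mex{1,1,2,2,3} = 0
G(29) = mex{0,0,0,2,2} = 1
G(30) = mex{0,2,0,0,2} = 1
G(31) = mex{1,1,1,0,0} = 2

2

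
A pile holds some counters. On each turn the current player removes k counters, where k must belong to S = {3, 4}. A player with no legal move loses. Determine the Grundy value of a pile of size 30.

0

G(0) = 0
G(1) = mex{} = 0
G(2) = mex{} = 0
G(3) = mex{0} = 1
G(4) = mex{0,0} = 1
G(5) = mex{0,0} = 1
G(6) = mex{1,0} = 2
G(7) = mex{1,1} = 0
G(8) = mex{1,1} = 0
G(9) = mex{2,1} = 0
G(10) = mex{0,2} = 1
G(11) = mex{0,0} = 1
G(12) = mex{0,0} = 1
G(13) = mex{1,0} = 2
G(14) = mex{1,1} = 0
G(15) = mex{1,1} = 0
G(16) = mex{2,1} = 0
G(17) = mex{0,2} = 1
G(18) = mex{0,0} = 1
G(19) = mex{0,0} = 1
G(20) = mex{1,0} = 2
G(21) = mex{1,1} = 0
G(22) = mex{1,1} = 0
G(23) = mex{2,1} = 0
G(24) = mex{0,2} = 1
G(25) = mex{0,0} = 1
G(26) = mex{0,0} = 1
G(27) = mex{1,0} = 2
G(28) = mex{1,1} = 0
G(29) = mex{1,1} = 0
G(30) = mex{2,1} = 0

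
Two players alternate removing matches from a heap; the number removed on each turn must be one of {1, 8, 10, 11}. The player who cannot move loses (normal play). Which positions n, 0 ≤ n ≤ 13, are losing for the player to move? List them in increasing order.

G(0) = 0
G(1) = mex{0} = 1
G(2) = mex{1} = 0
G(3) = mex{0} = 1
G(4) = mex{1} = 0
G(5) = mex{0} = 1
G(6) = mex{1} = 0
G(7) = mex{0} = 1
G(8) = mex{1,0} = 2
G(9) = mex{2,1} = 0
G(10) = mex{0,0,0} = 1
G(11) = mex{1,1,1,0} = 2
G(12) = mex{2,0,0,1} = 3
G(13) = mex{3,1,1,0} = 2
P-positions are exactly the n with G(n) = 0.

0, 2, 4, 6, 9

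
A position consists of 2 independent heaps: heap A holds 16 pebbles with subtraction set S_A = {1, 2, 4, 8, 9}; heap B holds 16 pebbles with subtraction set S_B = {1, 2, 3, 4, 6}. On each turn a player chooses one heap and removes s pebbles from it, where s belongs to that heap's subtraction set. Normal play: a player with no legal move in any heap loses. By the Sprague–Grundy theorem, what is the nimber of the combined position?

1

Heap A, S = {1, 2, 4, 8, 9}:
G(0) = 0
G(1) = mex{0} = 1
G(2) = mex{1,0} = 2
G(3) = mex{2,1} = 0
G(4) = mex{0,2,0} = 1
G(5) = mex{1,0,1} = 2
G(6) = mex{2,1,2} = 0
G(7) = mex{0,2,0} = 1
G(8) = mex{1,0,1,0} = 2
G(9) = mex{2,1,2,1,0} = 3
G(10) = mex{3,2,0,2,1} = 4
G(11) = mex{4,3,1,0,2} = 5
G(12) = mex{5,4,2,1,0} = 3
G(13) = mex{3,5,3,2,1} = 0
G(14) = mex{0,3,4,0,2} = 1
G(15) = mex{1,0,5,1,0} = 2
G(16) = mex{2,1,3,2,1} = 0
G_A(16) = 0.
Heap B, S = {1, 2, 3, 4, 6}:
n :  0  1  2  3  4  5  6  7  8  9 10 11 12 13 14 15 16
G :  0  1  2  3  4  0  1  2  3  4  0  1  2  3  4  0  1
G_B(16) = 1.
Combined Grundy value = 0 ⊕ 1 = 1.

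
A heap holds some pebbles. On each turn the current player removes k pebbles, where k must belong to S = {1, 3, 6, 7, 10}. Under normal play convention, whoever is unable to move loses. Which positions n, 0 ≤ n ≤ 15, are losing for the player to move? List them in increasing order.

0, 2, 4, 13, 15

n :  0  1  2  3  4  5  6  7  8  9 10 11 12 13 14 15
G :  0  1  0  1  0  1  2  3  2  3  2  3  4  0  1  0
P-positions are exactly the n with G(n) = 0.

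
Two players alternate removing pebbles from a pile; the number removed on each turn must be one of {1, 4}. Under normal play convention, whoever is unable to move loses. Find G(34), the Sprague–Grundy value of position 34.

n :  0  1  2  3  4  5  6  7  8  9 10 11 12 13 14 15 16 17 18 19 20 21 22 23 24 25 26 27 28 29 30 31 32 33 34
G :  0  1  0  1  2  0  1  0  1  2  0  1  0  1  2  0  1  0  1  2  0  1  0  1  2  0  1  0  1  2  0  1  0  1  2

2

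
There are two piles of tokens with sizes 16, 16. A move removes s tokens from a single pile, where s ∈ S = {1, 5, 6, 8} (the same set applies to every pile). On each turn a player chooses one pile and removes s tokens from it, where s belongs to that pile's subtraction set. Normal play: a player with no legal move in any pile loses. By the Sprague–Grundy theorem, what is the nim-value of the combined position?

0

All piles use S = {1, 5, 6, 8}:
n :  0  1  2  3  4  5  6  7  8  9 10 11 12 13 14 15 16
G :  0  1  0  1  0  1  2  3  2  3  2  0  1  0  1  0  1
Pile A: G(16) = 1.
Pile B: G(16) = 1.
Combined Grundy value = 1 ⊕ 1 = 0.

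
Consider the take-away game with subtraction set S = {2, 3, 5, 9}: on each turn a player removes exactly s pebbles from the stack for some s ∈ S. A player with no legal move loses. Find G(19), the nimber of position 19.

2

G(0) = 0
G(1) = mex{} = 0
G(2) = mex{0} = 1
G(3) = mex{0,0} = 1
G(4) = mex{1,0} = 2
G(5) = mex{1,1,0} = 2
G(6) = mex{2,1,0} = 3
G(7) = mex{2,2,1} = 0
G(8) = mex{3,2,1} = 0
G(9) = mex{0,3,2,0} = 1
G(10) = mex{0,0,2,0} = 1
G(11) = mex{1,0,3,1} = 2
G(12) = mex{1,1,0,1} = 2
G(13) = mex{2,1,0,2} = 3
G(14) = mex{2,2,1,2} = 0
G(15) = mex{3,2,1,3} = 0
G(16) = mex{0,3,2,0} = 1
G(17) = mex{0,0,2,0} = 1
G(18) = mex{1,0,3,1} = 2
G(19) = mex{1,1,0,1} = 2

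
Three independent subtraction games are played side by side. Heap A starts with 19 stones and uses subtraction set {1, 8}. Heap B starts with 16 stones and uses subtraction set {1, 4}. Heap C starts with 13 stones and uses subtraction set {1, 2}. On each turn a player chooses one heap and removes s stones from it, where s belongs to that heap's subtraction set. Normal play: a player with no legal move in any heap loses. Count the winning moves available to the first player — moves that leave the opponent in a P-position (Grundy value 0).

Heap A, S = {1, 8}:
G(0) = 0
G(1) = mex{0} = 1
G(2) = mex{1} = 0
G(3) = mex{0} = 1
G(4) = mex{1} = 0
G(5) = mex{0} = 1
G(6) = mex{1} = 0
G(7) = mex{0} = 1
G(8) = mex{1,0} = 2
G(9) = mex{2,1} = 0
G(10) = mex{0,0} = 1
G(11) = mex{1,1} = 0
G(12) = mex{0,0} = 1
G(13) = mex{1,1} = 0
G(14) = mex{0,0} = 1
G(15) = mex{1,1} = 0
G(16) = mex{0,2} = 1
G(17) = mex{1,0} = 2
G(18) = mex{2,1} = 0
G(19) = mex{0,0} = 1
G_A(19) = 1.
Heap B, S = {1, 4}:
G(0) = 0
G(1) = mex{0} = 1
G(2) = mex{1} = 0
G(3) = mex{0} = 1
G(4) = mex{1,0} = 2
G(5) = mex{2,1} = 0
G(6) = mex{0,0} = 1
G(7) = mex{1,1} = 0
G(8) = mex{0,2} = 1
G(9) = mex{1,0} = 2
G(10) = mex{2,1} = 0
G(11) = mex{0,0} = 1
G(12) = mex{1,1} = 0
G(13) = mex{0,2} = 1
G(14) = mex{1,0} = 2
G(15) = mex{2,1} = 0
G(16) = mex{0,0} = 1
G_B(16) = 1.
Heap C, S = {1, 2}:
n :  0  1  2  3  4  5  6  7  8  9 10 11 12 13
G :  0  1  2  0  1  2  0  1  2  0  1  2  0  1
G_C(13) = 1.
Combined Grundy value = 1 ⊕ 1 ⊕ 1 = 1.
A winning move leaves total XOR = 0, i.e. changes one component's Grundy value g to g ⊕ X where X is the current total.
Heap A: need g' = 1⊕1 = 0. Options: 19−1→G=0, 19−8→G=0. Hits: 2.
Heap B: need g' = 1⊕1 = 0. Options: 16−1→G=0, 16−4→G=0. Hits: 2.
Heap C: need g' = 1⊕1 = 0. Options: 13−1→G=0, 13−2→G=2. Hits: 1.

5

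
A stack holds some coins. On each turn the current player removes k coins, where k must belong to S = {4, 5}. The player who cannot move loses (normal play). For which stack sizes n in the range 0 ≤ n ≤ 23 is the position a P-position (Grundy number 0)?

0, 1, 2, 3, 9, 10, 11, 12, 18, 19, 20, 21

G(0) = 0
G(1) = mex{} = 0
G(2) = mex{} = 0
G(3) = mex{} = 0
G(4) = mex{0} = 1
G(5) = mex{0,0} = 1
G(6) = mex{0,0} = 1
G(7) = mex{0,0} = 1
G(8) = mex{1,0} = 2
G(9) = mex{1,1} = 0
G(10) = mex{1,1} = 0
G(11) = mex{1,1} = 0
G(12) = mex{2,1} = 0
G(13) = mex{0,2} = 1
G(14) = mex{0,0} = 1
G(15) = mex{0,0} = 1
G(16) = mex{0,0} = 1
G(17) = mex{1,0} = 2
G(18) = mex{1,1} = 0
G(19) = mex{1,1} = 0
G(20) = mex{1,1} = 0
G(21) = mex{2,1} = 0
G(22) = mex{0,2} = 1
G(23) = mex{0,0} = 1
P-positions are exactly the n with G(n) = 0.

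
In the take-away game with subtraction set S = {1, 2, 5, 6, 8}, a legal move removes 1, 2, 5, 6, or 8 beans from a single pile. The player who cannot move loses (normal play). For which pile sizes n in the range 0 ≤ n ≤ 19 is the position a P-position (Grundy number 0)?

0, 3, 7, 10, 14, 17

n :  0  1  2  3  4  5  6  7  8  9 10 11 12 13 14 15 16 17 18 19
G :  0  1  2  0  1  2  3  0  1  2  0  1  2  3  0  1  2  0  1  2
P-positions are exactly the n with G(n) = 0.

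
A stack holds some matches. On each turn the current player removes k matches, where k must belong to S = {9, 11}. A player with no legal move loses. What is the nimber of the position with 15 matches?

1

G(0) = 0
G(1) = mex{} = 0
G(2) = mex{} = 0
G(3) = mex{} = 0
G(4) = mex{} = 0
G(5) = mex{} = 0
G(6) = mex{} = 0
G(7) = mex{} = 0
G(8) = mex{} = 0
G(9) = mex{0} = 1
G(10) = mex{0} = 1
G(11) = mex{0,0} = 1
G(12) = mex{0,0} = 1
G(13) = mex{0,0} = 1
G(14) = mex{0,0} = 1
G(15) = mex{0,0} = 1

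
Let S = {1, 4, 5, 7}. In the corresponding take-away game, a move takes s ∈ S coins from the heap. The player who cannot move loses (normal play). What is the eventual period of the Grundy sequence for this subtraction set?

8

G(0) = 0
G(1) = mex{0} = 1
G(2) = mex{1} = 0
G(3) = mex{0} = 1
G(4) = mex{1,0} = 2
G(5) = mex{2,1,0} = 3
G(6) = mex{3,0,1} = 2
G(7) = mex{2,1,0,0} = 3
G(8) = mex{3,2,1,1} = 0
G(9) = mex{0,3,2,0} = 1
G(10) = mex{1,2,3,1} = 0
G(11) = mex{0,3,2,2} = 1
G(12) = mex{1,0,3,3} = 2
G(13) = mex{2,1,0,2} = 3
G(14) = mex{3,0,1,3} = 2
G(15) = mex{2,1,0,0} = 3
G(16) = mex{3,2,1,1} = 0
G(17) = mex{0,3,2,0} = 1
G(n+8) = G(n) holds for n = 0,…,6 (a full window of length max(S) = 7), so the sequence is purely periodic with period 8.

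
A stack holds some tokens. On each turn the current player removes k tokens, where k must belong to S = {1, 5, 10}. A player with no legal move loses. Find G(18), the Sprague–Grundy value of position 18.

n :  0  1  2  3  4  5  6  7  8  9 10 11 12 13 14 15 16 17 18
G :  0  1  0  1  0  1  0  1  0  1  2  3  2  3  2  0  1  0  1

1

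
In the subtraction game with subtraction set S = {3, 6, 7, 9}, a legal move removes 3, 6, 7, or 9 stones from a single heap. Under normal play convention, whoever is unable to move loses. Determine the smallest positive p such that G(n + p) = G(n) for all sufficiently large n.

G(0) = 0
G(1) = mex{} = 0
G(2) = mex{} = 0
G(3) = mex{0} = 1
G(4) = mex{0} = 1
G(5) = mex{0} = 1
G(6) = mex{1,0} = 2
G(7) = mex{1,0,0} = 2
G(8) = mex{1,0,0} = 2
G(9) = mex{2,1,0,0} = 3
G(10) = mex{2,1,1,0} = 3
G(11) = mex{2,1,1,0} = 3
G(12) = mex{3,2,1,1} = 0
G(13) = mex{3,2,2,1} = 0
G(14) = mex{3,2,2,1} = 0
G(15) = mex{0,3,2,2} = 1
G(16) = mex{0,3,3,2} = 1
G(17) = mex{0,3,3,2} = 1
G(18) = mex{1,0,3,3} = 2
G(19) = mex{1,0,0,3} = 2
G(20) = mex{1,0,0,3} = 2
G(21) = mex{2,1,0,0} = 3
G(22) = mex{2,1,1,0} = 3
G(23) = mex{2,1,1,0} = 3
G(24) = mex{3,2,1,1} = 0
G(25) = mex{3,2,2,1} = 0
G(n+12) = G(n) holds for n = 0,…,8 (a full window of length max(S) = 9), so the sequence is purely periodic with period 12.

12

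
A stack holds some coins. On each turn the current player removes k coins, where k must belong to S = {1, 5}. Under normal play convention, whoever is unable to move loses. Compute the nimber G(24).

0

n :  0  1  2  3  4  5  6  7  8  9 10 11 12 13 14 15 16 17 18 19 20 21 22 23 24
G :  0  1  0  1  0  1  0  1  0  1  0  1  0  1  0  1  0  1  0  1  0  1  0  1  0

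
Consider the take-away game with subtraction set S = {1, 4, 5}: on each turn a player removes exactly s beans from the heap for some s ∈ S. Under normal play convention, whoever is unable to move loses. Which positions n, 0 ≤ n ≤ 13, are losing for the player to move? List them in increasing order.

0, 2, 8, 10

G(0) = 0
G(1) = mex{0} = 1
G(2) = mex{1} = 0
G(3) = mex{0} = 1
G(4) = mex{1,0} = 2
G(5) = mex{2,1,0} = 3
G(6) = mex{3,0,1} = 2
G(7) = mex{2,1,0} = 3
G(8) = mex{3,2,1} = 0
G(9) = mex{0,3,2} = 1
G(10) = mex{1,2,3} = 0
G(11) = mex{0,3,2} = 1
G(12) = mex{1,0,3} = 2
G(13) = mex{2,1,0} = 3
P-positions are exactly the n with G(n) = 0.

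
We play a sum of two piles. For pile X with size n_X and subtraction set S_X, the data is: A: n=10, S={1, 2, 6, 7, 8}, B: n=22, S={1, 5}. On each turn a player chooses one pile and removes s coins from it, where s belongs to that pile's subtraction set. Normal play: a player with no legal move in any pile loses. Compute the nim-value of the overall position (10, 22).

Pile A, S = {1, 2, 6, 7, 8}:
n :  0  1  2  3  4  5  6  7  8  9 10
G :  0  1  2  0  1  2  3  4  5  3  4
G_A(10) = 4.
Pile B, S = {1, 5}:
G(0) = 0
G(1) = mex{0} = 1
G(2) = mex{1} = 0
G(3) = mex{0} = 1
G(4) = mex{1} = 0
G(5) = mex{0,0} = 1
G(6) = mex{1,1} = 0
G(7) = mex{0,0} = 1
G(8) = mex{1,1} = 0
G(9) = mex{0,0} = 1
G(10) = mex{1,1} = 0
G(11) = mex{0,0} = 1
G(12) = mex{1,1} = 0
G(13) = mex{0,0} = 1
G(14) = mex{1,1} = 0
G(15) = mex{0,0} = 1
G(16) = mex{1,1} = 0
G(17) = mex{0,0} = 1
G(18) = mex{1,1} = 0
G(19) = mex{0,0} = 1
G(20) = mex{1,1} = 0
G(21) = mex{0,0} = 1
G(22) = mex{1,1} = 0
G_B(22) = 0.
Combined Grundy value = 4 ⊕ 0 = 4.

4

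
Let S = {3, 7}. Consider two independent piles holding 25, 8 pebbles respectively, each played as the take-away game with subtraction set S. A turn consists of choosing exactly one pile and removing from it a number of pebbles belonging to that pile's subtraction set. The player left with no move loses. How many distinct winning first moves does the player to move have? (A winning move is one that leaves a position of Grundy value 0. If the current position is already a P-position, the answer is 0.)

All piles use S = {3, 7}:
G(0) = 0
G(1) = mex{} = 0
G(2) = mex{} = 0
G(3) = mex{0} = 1
G(4) = mex{0} = 1
G(5) = mex{0} = 1
G(6) = mex{1} = 0
G(7) = mex{1,0} = 2
G(8) = mex{1,0} = 2
G(9) = mex{0,0} = 1
G(10) = mex{2,1} = 0
G(11) = mex{2,1} = 0
G(12) = mex{1,1} = 0
G(13) = mex{0,0} = 1
G(14) = mex{0,2} = 1
G(15) = mex{0,2} = 1
G(16) = mex{1,1} = 0
G(17) = mex{1,0} = 2
G(18) = mex{1,0} = 2
G(19) = mex{0,0} = 1
G(20) = mex{2,1} = 0
G(21) = mex{2,1} = 0
G(22) = mex{1,1} = 0
G(23) = mex{0,0} = 1
G(24) = mex{0,2} = 1
G(25) = mex{0,2} = 1
Pile A: G(25) = 1.
Pile B: G(8) = 2.
Combined Grundy value = 1 ⊕ 2 = 3.
A winning move leaves total XOR = 0, i.e. changes one component's Grundy value g to g ⊕ X where X is the current total.
Pile A: need g' = 1⊕3 = 2. Options: 25−3→G=0, 25−7→G=2. Hits: 1.
Pile B: need g' = 2⊕3 = 1. Options: 8−3→G=1, 8−7→G=0. Hits: 1.

2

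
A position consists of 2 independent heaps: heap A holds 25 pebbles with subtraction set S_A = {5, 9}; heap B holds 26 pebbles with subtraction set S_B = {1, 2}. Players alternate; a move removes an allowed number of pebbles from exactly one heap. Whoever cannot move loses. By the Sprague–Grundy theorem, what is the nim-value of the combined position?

0

Heap A, S = {5, 9}:
n :  0  1  2  3  4  5  6  7  8  9 10 11 12 13 14 15 16 17 18 19 20 21 22 23 24 25
G :  0  0  0  0  0  1  1  1  1  1  2  2  2  2  0  0  0  0  0  1  1  1  1  1  2  2
G_A(25) = 2.
Heap B, S = {1, 2}:
G(0) = 0
G(1) = mex{0} = 1
G(2) = mex{1,0} = 2
G(3) = mex{2,1} = 0
G(4) = mex{0,2} = 1
G(5) = mex{1,0} = 2
G(6) = mex{2,1} = 0
G(7) = mex{0,2} = 1
G(8) = mex{1,0} = 2
G(9) = mex{2,1} = 0
G(10) = mex{0,2} = 1
G(11) = mex{1,0} = 2
G(12) = mex{2,1} = 0
G(13) = mex{0,2} = 1
G(14) = mex{1,0} = 2
G(15) = mex{2,1} = 0
G(16) = mex{0,2} = 1
G(17) = mex{1,0} = 2
G(18) = mex{2,1} = 0
G(19) = mex{0,2} = 1
G(20) = mex{1,0} = 2
G(21) = mex{2,1} = 0
G(22) = mex{0,2} = 1
G(23) = mex{1,0} = 2
G(24) = mex{2,1} = 0
G(25) = mex{0,2} = 1
G(26) = mex{1,0} = 2
G_B(26) = 2.
Combined Grundy value = 2 ⊕ 2 = 0.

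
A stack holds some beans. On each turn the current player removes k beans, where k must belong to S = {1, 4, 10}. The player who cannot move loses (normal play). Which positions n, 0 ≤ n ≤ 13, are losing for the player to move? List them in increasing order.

0, 2, 5, 7, 13

n :  0  1  2  3  4  5  6  7  8  9 10 11 12 13
G :  0  1  0  1  2  0  1  0  1  2  3  2  3  0
P-positions are exactly the n with G(n) = 0.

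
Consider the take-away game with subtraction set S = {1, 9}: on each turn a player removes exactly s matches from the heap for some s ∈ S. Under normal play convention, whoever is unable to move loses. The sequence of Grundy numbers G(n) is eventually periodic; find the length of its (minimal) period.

2

G(0) = 0
G(1) = mex{0} = 1
G(2) = mex{1} = 0
G(3) = mex{0} = 1
G(4) = mex{1} = 0
G(5) = mex{0} = 1
G(6) = mex{1} = 0
G(7) = mex{0} = 1
G(8) = mex{1} = 0
G(9) = mex{0,0} = 1
G(10) = mex{1,1} = 0
G(11) = mex{0,0} = 1
G(12) = mex{1,1} = 0
G(13) = mex{0,0} = 1
G(14) = mex{1,1} = 0
G(n+2) = G(n) holds for n = 0,…,8 (a full window of length max(S) = 9), so the sequence is purely periodic with period 2.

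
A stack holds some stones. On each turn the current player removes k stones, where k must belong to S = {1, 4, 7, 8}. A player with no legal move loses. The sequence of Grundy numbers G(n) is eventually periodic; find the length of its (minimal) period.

n :  0  1  2  3  4  5  6  7  8  9 10 11 12 13 14 15 16 17 18 19 20 21 22 23 24 25 26 27 28 29 30 31 32 33 34 35 36 37 38 39 40 41 42 43 44 45 46 47 48 49 50 51
G :  0  1  0  1  2  0  1  2  3  2  3  0  1  3  0  1  0  1  2  3  2  4  3  2  3  0  1  0  1  2  0  1  2  3  2  3  0  1  3  0  1  0  1  2  3  2  4  3  2  3  0  1
G(n+25) = G(n) holds for n = 0,…,7 (a full window of length max(S) = 8), so the sequence is purely periodic with period 25.

25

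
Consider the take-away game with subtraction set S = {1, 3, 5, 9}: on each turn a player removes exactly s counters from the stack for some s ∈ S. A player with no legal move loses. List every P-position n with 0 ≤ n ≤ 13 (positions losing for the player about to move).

n :  0  1  2  3  4  5  6  7  8  9 10 11 12 13
G :  0  1  0  1  0  1  0  1  0  1  0  1  0  1
P-positions are exactly the n with G(n) = 0.

0, 2, 4, 6, 8, 10, 12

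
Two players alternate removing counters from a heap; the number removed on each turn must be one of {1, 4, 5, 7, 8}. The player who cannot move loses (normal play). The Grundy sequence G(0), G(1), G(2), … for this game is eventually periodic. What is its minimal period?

G(0) = 0
G(1) = mex{0} = 1
G(2) = mex{1} = 0
G(3) = mex{0} = 1
G(4) = mex{1,0} = 2
G(5) = mex{2,1,0} = 3
G(6) = mex{3,0,1} = 2
G(7) = mex{2,1,0,0} = 3
G(8) = mex{3,2,1,1,0} = 4
G(9) = mex{4,3,2,0,1} = 5
G(10) = mex{5,2,3,1,0} = 4
G(11) = mex{4,3,2,2,1} = 0
G(12) = mex{0,4,3,3,2} = 1
G(13) = mex{1,5,4,2,3} = 0
G(14) = mex{0,4,5,3,2} = 1
G(15) = mex{1,0,4,4,3} = 2
G(16) = mex{2,1,0,5,4} = 3
G(17) = mex{3,0,1,4,5} = 2
G(18) = mex{2,1,0,0,4} = 3
G(19) = mex{3,2,1,1,0} = 4
G(20) = mex{4,3,2,0,1} = 5
G(21) = mex{5,2,3,1,0} = 4
G(22) = mex{4,3,2,2,1} = 0
G(23) = mex{0,4,3,3,2} = 1
G(n+11) = G(n) holds for n = 0,…,7 (a full window of length max(S) = 8), so the sequence is purely periodic with period 11.

11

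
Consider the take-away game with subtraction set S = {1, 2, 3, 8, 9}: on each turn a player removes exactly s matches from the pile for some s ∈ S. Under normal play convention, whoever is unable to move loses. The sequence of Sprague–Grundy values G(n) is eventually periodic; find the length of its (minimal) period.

G(0) = 0
G(1) = mex{0} = 1
G(2) = mex{1,0} = 2
G(3) = mex{2,1,0} = 3
G(4) = mex{3,2,1} = 0
G(5) = mex{0,3,2} = 1
G(6) = mex{1,0,3} = 2
G(7) = mex{2,1,0} = 3
G(8) = mex{3,2,1,0} = 4
G(9) = mex{4,3,2,1,0} = 5
G(10) = mex{5,4,3,2,1} = 0
G(11) = mex{0,5,4,3,2} = 1
G(12) = mex{1,0,5,0,3} = 2
G(13) = mex{2,1,0,1,0} = 3
G(14) = mex{3,2,1,2,1} = 0
G(15) = mex{0,3,2,3,2} = 1
G(16) = mex{1,0,3,4,3} = 2
G(17) = mex{2,1,0,5,4} = 3
G(18) = mex{3,2,1,0,5} = 4
G(19) = mex{4,3,2,1,0} = 5
G(20) = mex{5,4,3,2,1} = 0
G(21) = mex{0,5,4,3,2} = 1
G(n+10) = G(n) holds for n = 0,…,8 (a full window of length max(S) = 9), so the sequence is purely periodic with period 10.

10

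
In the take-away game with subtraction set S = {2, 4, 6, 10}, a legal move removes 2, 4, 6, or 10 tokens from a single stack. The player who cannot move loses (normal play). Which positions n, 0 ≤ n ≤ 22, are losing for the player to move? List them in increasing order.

G(0) = 0
G(1) = mex{} = 0
G(2) = mex{0} = 1
G(3) = mex{0} = 1
G(4) = mex{1,0} = 2
G(5) = mex{1,0} = 2
G(6) = mex{2,1,0} = 3
G(7) = mex{2,1,0} = 3
G(8) = mex{3,2,1} = 0
G(9) = mex{3,2,1} = 0
G(10) = mex{0,3,2,0} = 1
G(11) = mex{0,3,2,0} = 1
G(12) = mex{1,0,3,1} = 2
G(13) = mex{1,0,3,1} = 2
G(14) = mex{2,1,0,2} = 3
G(15) = mex{2,1,0,2} = 3
G(16) = mex{3,2,1,3} = 0
G(17) = mex{3,2,1,3} = 0
G(18) = mex{0,3,2,0} = 1
G(19) = mex{0,3,2,0} = 1
G(20) = mex{1,0,3,1} = 2
G(21) = mex{1,0,3,1} = 2
G(22) = mex{2,1,0,2} = 3
P-positions are exactly the n with G(n) = 0.

0, 1, 8, 9, 16, 17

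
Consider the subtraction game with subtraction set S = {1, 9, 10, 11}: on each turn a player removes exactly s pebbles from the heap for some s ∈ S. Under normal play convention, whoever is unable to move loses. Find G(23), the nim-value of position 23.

n :  0  1  2  3  4  5  6  7  8  9 10 11 12 13 14 15 16 17 18 19 20 21 22 23
G :  0  1  0  1  0  1  0  1  0  1  2  3  2  3  2  3  2  3  2  3  0  1  0  1

1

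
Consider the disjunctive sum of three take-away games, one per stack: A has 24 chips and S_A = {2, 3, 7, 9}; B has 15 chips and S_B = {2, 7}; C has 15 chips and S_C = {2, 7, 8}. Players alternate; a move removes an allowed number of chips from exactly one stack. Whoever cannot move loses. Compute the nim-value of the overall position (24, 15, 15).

0

Stack A, S = {2, 3, 7, 9}:
G(0) = 0
G(1) = mex{} = 0
G(2) = mex{0} = 1
G(3) = mex{0,0} = 1
G(4) = mex{1,0} = 2
G(5) = mex{1,1} = 0
G(6) = mex{2,1} = 0
G(7) = mex{0,2,0} = 1
G(8) = mex{0,0,0} = 1
G(9) = mex{1,0,1,0} = 2
G(10) = mex{1,1,1,0} = 2
G(11) = mex{2,1,2,1} = 0
G(12) = mex{2,2,0,1} = 3
G(13) = mex{0,2,0,2} = 1
G(14) = mex{3,0,1,0} = 2
G(15) = mex{1,3,1,0} = 2
G(16) = mex{2,1,2,1} = 0
G(17) = mex{2,2,2,1} = 0
G(18) = mex{0,2,0,2} = 1
G(19) = mex{0,0,3,2} = 1
G(20) = mex{1,0,1,0} = 2
G(21) = mex{1,1,2,3} = 0
G(22) = mex{2,1,2,1} = 0
G(23) = mex{0,2,0,2} = 1
G(24) = mex{0,0,0,2} = 1
G_A(24) = 1.
Stack B, S = {2, 7}:
G(0) = 0
G(1) = mex{} = 0
G(2) = mex{0} = 1
G(3) = mex{0} = 1
G(4) = mex{1} = 0
G(5) = mex{1} = 0
G(6) = mex{0} = 1
G(7) = mex{0,0} = 1
G(8) = mex{1,0} = 2
G(9) = mex{1,1} = 0
G(10) = mex{2,1} = 0
G(11) = mex{0,0} = 1
G(12) = mex{0,0} = 1
G(13) = mex{1,1} = 0
G(14) = mex{1,1} = 0
G(15) = mex{0,2} = 1
G_B(15) = 1.
Stack C, S = {2, 7, 8}:
n :  0  1  2  3  4  5  6  7  8  9 10 11 12 13 14 15
G :  0  0  1  1  0  0  1  1  2  2  0  3  1  2  0  0
G_C(15) = 0.
Combined Grundy value = 1 ⊕ 1 ⊕ 0 = 0.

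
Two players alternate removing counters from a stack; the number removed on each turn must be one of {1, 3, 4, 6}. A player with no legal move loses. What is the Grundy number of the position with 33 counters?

G(0) = 0
G(1) = mex{0} = 1
G(2) = mex{1} = 0
G(3) = mex{0,0} = 1
G(4) = mex{1,1,0} = 2
G(5) = mex{2,0,1} = 3
G(6) = mex{3,1,0,0} = 2
G(7) = mex{2,2,1,1} = 0
G(8) = mex{0,3,2,0} = 1
G(9) = mex{1,2,3,1} = 0
G(10) = mex{0,0,2,2} = 1
G(11) = mex{1,1,0,3} = 2
G(12) = mex{2,0,1,2} = 3
G(13) = mex{3,1,0,0} = 2
G(14) = mex{2,2,1,1} = 0
G(15) = mex{0,3,2,0} = 1
G(16) = mex{1,2,3,1} = 0
G(17) = mex{0,0,2,2} = 1
G(18) = mex{1,1,0,3} = 2
G(19) = mex{2,0,1,2} = 3
G(20) = mex{3,1,0,0} = 2
G(21) = mex{2,2,1,1} = 0
G(22) = mex{0,3,2,0} = 1
G(23) = mex{1,2,3,1} = 0
G(24) = mex{0,0,2,2} = 1
G(25) = mex{1,1,0,3} = 2
G(26) = mex{2,0,1,2} = 3
G(27) = mex{3,1,0,0} = 2
G(28) = mex{2,2,1,1} = 0
G(29) = mex{0,3,2,0} = 1
G(30) = mex{1,2,3,1} = 0
G(31) = mex{0,0,2,2} = 1
G(32) = mex{1,1,0,3} = 2
G(33) = mex{2,0,1,2} = 3

3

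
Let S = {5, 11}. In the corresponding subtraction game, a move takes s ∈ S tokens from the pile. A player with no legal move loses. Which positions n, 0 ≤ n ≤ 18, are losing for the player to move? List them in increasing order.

G(0) = 0
G(1) = mex{} = 0
G(2) = mex{} = 0
G(3) = mex{} = 0
G(4) = mex{} = 0
G(5) = mex{0} = 1
G(6) = mex{0} = 1
G(7) = mex{0} = 1
G(8) = mex{0} = 1
G(9) = mex{0} = 1
G(10) = mex{1} = 0
G(11) = mex{1,0} = 2
G(12) = mex{1,0} = 2
G(13) = mex{1,0} = 2
G(14) = mex{1,0} = 2
G(15) = mex{0,0} = 1
G(16) = mex{2,1} = 0
G(17) = mex{2,1} = 0
G(18) = mex{2,1} = 0
P-positions are exactly the n with G(n) = 0.

0, 1, 2, 3, 4, 10, 16, 17, 18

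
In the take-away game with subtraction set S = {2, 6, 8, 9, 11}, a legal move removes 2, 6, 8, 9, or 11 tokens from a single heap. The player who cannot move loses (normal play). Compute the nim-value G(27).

3

n :  0  1  2  3  4  5  6  7  8  9 10 11 12 13 14 15 16 17 18 19 20 21 22 23 24 25 26 27
G :  0  0  1  1  0  0  1  1  2  2  3  3  2  2  3  3  4  0  0  1  1  0  0  1  1  2  2  3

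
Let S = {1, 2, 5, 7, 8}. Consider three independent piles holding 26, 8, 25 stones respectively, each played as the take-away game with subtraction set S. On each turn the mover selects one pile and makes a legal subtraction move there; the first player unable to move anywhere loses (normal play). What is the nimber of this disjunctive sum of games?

1

All piles use S = {1, 2, 5, 7, 8}:
n :  0  1  2  3  4  5  6  7  8  9 10 11 12 13 14 15 16 17 18 19 20 21 22 23 24 25 26
G :  0  1  2  0  1  2  0  1  2  0  1  2  0  1  2  0  1  2  0  1  2  0  1  2  0  1  2
Pile A: G(26) = 2.
Pile B: G(8) = 2.
Pile C: G(25) = 1.
Combined Grundy value = 2 ⊕ 2 ⊕ 1 = 1.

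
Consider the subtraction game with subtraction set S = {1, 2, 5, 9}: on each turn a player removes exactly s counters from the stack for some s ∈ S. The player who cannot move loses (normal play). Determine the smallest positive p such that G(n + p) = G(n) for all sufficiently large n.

n :  0  1  2  3  4  5  6  7  8  9 10 11 12 13 14 15 16 17 18 19 20 21
G :  0  1  2  0  1  2  0  1  2  3  0  1  2  0  1  2  0  1  2  3  0  1
G(n+10) = G(n) holds for n = 0,…,8 (a full window of length max(S) = 9), so the sequence is purely periodic with period 10.

10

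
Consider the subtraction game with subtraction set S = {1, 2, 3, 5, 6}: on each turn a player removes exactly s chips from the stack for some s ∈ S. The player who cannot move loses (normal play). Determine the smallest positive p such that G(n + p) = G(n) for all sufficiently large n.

4

G(0) = 0
G(1) = mex{0} = 1
G(2) = mex{1,0} = 2
G(3) = mex{2,1,0} = 3
G(4) = mex{3,2,1} = 0
G(5) = mex{0,3,2,0} = 1
G(6) = mex{1,0,3,1,0} = 2
G(7) = mex{2,1,0,2,1} = 3
G(8) = mex{3,2,1,3,2} = 0
G(9) = mex{0,3,2,0,3} = 1
G(10) = mex{1,0,3,1,0} = 2
G(11) = mex{2,1,0,2,1} = 3
G(12) = mex{3,2,1,3,2} = 0
G(13) = mex{0,3,2,0,3} = 1
G(14) = mex{1,0,3,1,0} = 2
G(n+4) = G(n) holds for n = 0,…,5 (a full window of length max(S) = 6), so the sequence is purely periodic with period 4.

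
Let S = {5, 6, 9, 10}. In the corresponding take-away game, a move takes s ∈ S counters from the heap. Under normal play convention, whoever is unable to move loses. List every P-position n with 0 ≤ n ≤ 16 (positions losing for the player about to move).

G(0) = 0
G(1) = mex{} = 0
G(2) = mex{} = 0
G(3) = mex{} = 0
G(4) = mex{} = 0
G(5) = mex{0} = 1
G(6) = mex{0,0} = 1
G(7) = mex{0,0} = 1
G(8) = mex{0,0} = 1
G(9) = mex{0,0,0} = 1
G(10) = mex{1,0,0,0} = 2
G(11) = mex{1,1,0,0} = 2
G(12) = mex{1,1,0,0} = 2
G(13) = mex{1,1,0,0} = 2
G(14) = mex{1,1,1,0} = 2
G(15) = mex{2,1,1,1} = 0
G(16) = mex{2,2,1,1} = 0
P-positions are exactly the n with G(n) = 0.

0, 1, 2, 3, 4, 15, 16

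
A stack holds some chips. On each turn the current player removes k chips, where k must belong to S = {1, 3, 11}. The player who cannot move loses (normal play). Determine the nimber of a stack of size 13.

1

n :  0  1  2  3  4  5  6  7  8  9 10 11 12 13
G :  0  1  0  1  0  1  0  1  0  1  0  1  0  1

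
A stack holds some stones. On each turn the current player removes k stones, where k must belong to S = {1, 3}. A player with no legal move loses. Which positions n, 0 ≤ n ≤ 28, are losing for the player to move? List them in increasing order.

0, 2, 4, 6, 8, 10, 12, 14, 16, 18, 20, 22, 24, 26, 28

G(0) = 0
G(1) = mex{0} = 1
G(2) = mex{1} = 0
G(3) = mex{0,0} = 1
G(4) = mex{1,1} = 0
G(5) = mex{0,0} = 1
G(6) = mex{1,1} = 0
G(7) = mex{0,0} = 1
G(8) = mex{1,1} = 0
G(9) = mex{0,0} = 1
G(10) = mex{1,1} = 0
G(11) = mex{0,0} = 1
G(12) = mex{1,1} = 0
G(13) = mex{0,0} = 1
G(14) = mex{1,1} = 0
G(15) = mex{0,0} = 1
G(16) = mex{1,1} = 0
G(17) = mex{0,0} = 1
G(18) = mex{1,1} = 0
G(19) = mex{0,0} = 1
G(20) = mex{1,1} = 0
G(21) = mex{0,0} = 1
G(22) = mex{1,1} = 0
G(23) = mex{0,0} = 1
G(24) = mex{1,1} = 0
G(25) = mex{0,0} = 1
G(26) = mex{1,1} = 0
G(27) = mex{0,0} = 1
G(28) = mex{1,1} = 0
P-positions are exactly the n with G(n) = 0.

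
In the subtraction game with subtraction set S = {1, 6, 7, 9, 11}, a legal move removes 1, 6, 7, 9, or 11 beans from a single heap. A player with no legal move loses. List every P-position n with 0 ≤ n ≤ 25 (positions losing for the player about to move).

0, 2, 4, 12, 14, 16, 24

G(0) = 0
G(1) = mex{0} = 1
G(2) = mex{1} = 0
G(3) = mex{0} = 1
G(4) = mex{1} = 0
G(5) = mex{0} = 1
G(6) = mex{1,0} = 2
G(7) = mex{2,1,0} = 3
G(8) = mex{3,0,1} = 2
G(9) = mex{2,1,0,0} = 3
G(10) = mex{3,0,1,1} = 2
G(11) = mex{2,1,0,0,0} = 3
G(12) = mex{3,2,1,1,1} = 0
G(13) = mex{0,3,2,0,0} = 1
G(14) = mex{1,2,3,1,1} = 0
G(15) = mex{0,3,2,2,0} = 1
G(16) = mex{1,2,3,3,1} = 0
G(17) = mex{0,3,2,2,2} = 1
G(18) = mex{1,0,3,3,3} = 2
G(19) = mex{2,1,0,2,2} = 3
G(20) = mex{3,0,1,3,3} = 2
G(21) = mex{2,1,0,0,2} = 3
G(22) = mex{3,0,1,1,3} = 2
G(23) = mex{2,1,0,0,0} = 3
G(24) = mex{3,2,1,1,1} = 0
G(25) = mex{0,3,2,0,0} = 1
P-positions are exactly the n with G(n) = 0.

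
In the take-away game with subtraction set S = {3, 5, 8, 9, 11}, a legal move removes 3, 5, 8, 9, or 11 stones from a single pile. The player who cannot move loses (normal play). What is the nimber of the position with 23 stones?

n :  0  1  2  3  4  5  6  7  8  9 10 11 12 13 14 15 16 17 18 19 20 21 22 23
G :  0  0  0  1  1  1  2  2  2  3  3  3  4  4  0  0  0  1  1  1  2  2  2  3

3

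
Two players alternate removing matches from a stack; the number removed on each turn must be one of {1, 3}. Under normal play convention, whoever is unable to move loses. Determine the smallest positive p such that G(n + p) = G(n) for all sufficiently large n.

2

n :  0  1  2  3  4  5  6  7  8  9 10 11 12 13 14
G :  0  1  0  1  0  1  0  1  0  1  0  1  0  1  0
G(n+2) = G(n) holds for n = 0,…,2 (a full window of length max(S) = 3), so the sequence is purely periodic with period 2.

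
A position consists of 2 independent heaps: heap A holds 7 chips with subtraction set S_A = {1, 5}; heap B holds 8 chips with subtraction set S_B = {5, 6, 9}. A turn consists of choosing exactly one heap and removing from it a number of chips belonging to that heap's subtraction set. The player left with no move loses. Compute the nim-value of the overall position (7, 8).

Heap A, S = {1, 5}:
G(0) = 0
G(1) = mex{0} = 1
G(2) = mex{1} = 0
G(3) = mex{0} = 1
G(4) = mex{1} = 0
G(5) = mex{0,0} = 1
G(6) = mex{1,1} = 0
G(7) = mex{0,0} = 1
G_A(7) = 1.
Heap B, S = {5, 6, 9}:
G(0) = 0
G(1) = mex{} = 0
G(2) = mex{} = 0
G(3) = mex{} = 0
G(4) = mex{} = 0
G(5) = mex{0} = 1
G(6) = mex{0,0} = 1
G(7) = mex{0,0} = 1
G(8) = mex{0,0} = 1
G_B(8) = 1.
Combined Grundy value = 1 ⊕ 1 = 0.

0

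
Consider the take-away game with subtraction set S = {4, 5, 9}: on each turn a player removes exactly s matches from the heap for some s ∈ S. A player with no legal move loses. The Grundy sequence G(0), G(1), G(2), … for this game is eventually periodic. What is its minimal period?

13

G(0) = 0
G(1) = mex{} = 0
G(2) = mex{} = 0
G(3) = mex{} = 0
G(4) = mex{0} = 1
G(5) = mex{0,0} = 1
G(6) = mex{0,0} = 1
G(7) = mex{0,0} = 1
G(8) = mex{1,0} = 2
G(9) = mex{1,1,0} = 2
G(10) = mex{1,1,0} = 2
G(11) = mex{1,1,0} = 2
G(12) = mex{2,1,0} = 3
G(13) = mex{2,2,1} = 0
G(14) = mex{2,2,1} = 0
G(15) = mex{2,2,1} = 0
G(16) = mex{3,2,1} = 0
G(17) = mex{0,3,2} = 1
G(18) = mex{0,0,2} = 1
G(19) = mex{0,0,2} = 1
G(20) = mex{0,0,2} = 1
G(21) = mex{1,0,3} = 2
G(22) = mex{1,1,0} = 2
G(23) = mex{1,1,0} = 2
G(24) = mex{1,1,0} = 2
G(25) = mex{2,1,0} = 3
G(26) = mex{2,2,1} = 0
G(27) = mex{2,2,1} = 0
G(n+13) = G(n) holds for n = 0,…,8 (a full window of length max(S) = 9), so the sequence is purely periodic with period 13.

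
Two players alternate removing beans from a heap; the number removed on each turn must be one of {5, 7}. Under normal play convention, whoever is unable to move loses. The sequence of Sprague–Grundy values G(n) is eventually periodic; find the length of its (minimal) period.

G(0) = 0
G(1) = mex{} = 0
G(2) = mex{} = 0
G(3) = mex{} = 0
G(4) = mex{} = 0
G(5) = mex{0} = 1
G(6) = mex{0} = 1
G(7) = mex{0,0} = 1
G(8) = mex{0,0} = 1
G(9) = mex{0,0} = 1
G(10) = mex{1,0} = 2
G(11) = mex{1,0} = 2
G(12) = mex{1,1} = 0
G(13) = mex{1,1} = 0
G(14) = mex{1,1} = 0
G(15) = mex{2,1} = 0
G(16) = mex{2,1} = 0
G(17) = mex{0,2} = 1
G(18) = mex{0,2} = 1
G(19) = mex{0,0} = 1
G(20) = mex{0,0} = 1
G(21) = mex{0,0} = 1
G(22) = mex{1,0} = 2
G(23) = mex{1,0} = 2
G(24) = mex{1,1} = 0
G(25) = mex{1,1} = 0
G(n+12) = G(n) holds for n = 0,…,6 (a full window of length max(S) = 7), so the sequence is purely periodic with period 12.

12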